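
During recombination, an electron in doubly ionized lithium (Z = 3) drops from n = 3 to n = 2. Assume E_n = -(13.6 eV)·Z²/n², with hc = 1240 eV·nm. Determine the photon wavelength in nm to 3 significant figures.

For Z = 3 the level energies scale as Z², so the effective Rydberg energy is 13.6 × 9 = 122.4 eV.
ΔE = 122.4 × (1/2² − 1/3²) = 122.4 × 0.1389 = 17.00 eV.
λ = hc/ΔE = 1240 / 17.00 = 72.9 nm.

72.9 nm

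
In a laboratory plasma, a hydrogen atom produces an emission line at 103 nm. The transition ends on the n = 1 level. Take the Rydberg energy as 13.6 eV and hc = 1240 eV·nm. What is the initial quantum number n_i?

n_i = 3

The photon energy is ΔE = hc/λ = 1240 / 103 = 12.04 eV.
With Z = 1, ΔE = 13.60 × (1/n_f² − 1/n_i²), so 1/n_f² − 1/n_i² = 0.8852.
With n_f = 1: 1/n_i² = 1/1 − 0.8852 = 0.1148, so n_i ≈ 2.95.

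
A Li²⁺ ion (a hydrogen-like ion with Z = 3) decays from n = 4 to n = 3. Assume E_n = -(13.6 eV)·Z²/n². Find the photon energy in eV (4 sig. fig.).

5.950 eV

The Bohr energies scale as Z², so for Z = 3: E_n = −122.4/n² eV.
E_4 = −122.4/16 = −7.650 eV and E_3 = −122.4/9 = −13.60 eV.
The photon energy is |E_4 − E_3| = 5.950 eV.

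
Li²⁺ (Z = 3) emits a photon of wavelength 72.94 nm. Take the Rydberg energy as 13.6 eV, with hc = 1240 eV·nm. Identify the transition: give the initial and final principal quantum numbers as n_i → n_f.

n_i = 3, n_f = 2

The photon energy is ΔE = hc/λ = 1240 / 72.94 = 17.00 eV.
With Z = 3, ΔE = 122.4 × (1/n_f² − 1/n_i²), so 1/n_f² − 1/n_i² = 0.1389.
Trying n_f = 2 gives 1/n_i² = 0.1111, i.e. n_i ≈ 3; this pair matches.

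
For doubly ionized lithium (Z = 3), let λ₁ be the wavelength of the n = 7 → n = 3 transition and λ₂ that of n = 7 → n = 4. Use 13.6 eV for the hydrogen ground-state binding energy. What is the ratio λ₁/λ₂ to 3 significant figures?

0.464

λ ∝ 1/ΔE ∝ 1/(1/n_f² − 1/n_i²), and the Z² and hc factors cancel in the ratio.
λ₁/λ₂ = (1/4² − 1/7²)/(1/3² − 1/7²) = 0.04209/0.09070 = 0.464.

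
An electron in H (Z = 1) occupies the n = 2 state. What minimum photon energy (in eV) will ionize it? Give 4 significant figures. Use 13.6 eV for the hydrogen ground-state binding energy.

E_2 = −13.60/4 = −3.400 eV, so ionization (to E = 0) requires 3.400 eV.

3.400 eV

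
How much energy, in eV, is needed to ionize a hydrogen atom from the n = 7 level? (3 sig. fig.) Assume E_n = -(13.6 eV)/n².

E_7 = −13.60/49 = −0.278 eV, so ionization (to E = 0) requires 0.278 eV.

0.278 eV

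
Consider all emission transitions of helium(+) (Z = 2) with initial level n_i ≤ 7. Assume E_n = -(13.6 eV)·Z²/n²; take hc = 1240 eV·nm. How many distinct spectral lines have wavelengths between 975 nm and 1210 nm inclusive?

Enumerate all n_i → n_f pairs with 1 ≤ n_f < n_i ≤ 7 and compute λ = 1240 / [13.6·4·(1/n_f² − 1/n_i²)].
Lines falling in [975, 1210] nm: 5→4 (1013 nm), 7→5 (1163 nm).

2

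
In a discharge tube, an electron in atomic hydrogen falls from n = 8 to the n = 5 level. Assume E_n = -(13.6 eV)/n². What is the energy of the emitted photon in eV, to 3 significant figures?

E_8 = −13.60/64 = −0.2125 eV and E_5 = −13.60/25 = −0.5440 eV.
The photon energy is |E_8 − E_5| = 0.332 eV.

0.332 eV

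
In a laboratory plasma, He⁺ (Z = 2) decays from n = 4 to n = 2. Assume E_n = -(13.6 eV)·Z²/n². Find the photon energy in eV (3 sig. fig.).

The Bohr energies scale as Z², so for Z = 2: E_n = −54.40/n² eV.
E_4 = −54.40/16 = −3.400 eV and E_2 = −54.40/4 = −13.60 eV.
The photon energy is |E_4 − E_2| = 10.2 eV.

10.2 eV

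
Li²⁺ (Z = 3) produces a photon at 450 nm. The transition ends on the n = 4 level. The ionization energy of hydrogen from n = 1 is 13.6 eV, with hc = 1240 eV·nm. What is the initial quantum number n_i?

The photon energy is ΔE = hc/λ = 1240 / 450 = 2.756 eV.
With Z = 3, ΔE = 122.4 × (1/n_f² − 1/n_i²), so 1/n_f² − 1/n_i² = 0.02251.
With n_f = 4: 1/n_i² = 1/16 − 0.02251 = 0.03999, so n_i ≈ 5.00.

n_i = 5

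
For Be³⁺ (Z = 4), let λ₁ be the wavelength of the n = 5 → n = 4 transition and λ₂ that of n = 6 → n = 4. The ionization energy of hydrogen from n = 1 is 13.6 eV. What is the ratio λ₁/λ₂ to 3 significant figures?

λ ∝ 1/ΔE ∝ 1/(1/n_f² − 1/n_i²), and the Z² and hc factors cancel in the ratio.
λ₁/λ₂ = (1/4² − 1/6²)/(1/4² − 1/5²) = 0.03472/0.02250 = 1.54.

1.54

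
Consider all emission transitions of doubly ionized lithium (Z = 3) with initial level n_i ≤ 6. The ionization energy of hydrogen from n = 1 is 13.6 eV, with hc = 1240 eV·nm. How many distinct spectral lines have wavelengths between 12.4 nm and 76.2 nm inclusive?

Enumerate all n_i → n_f pairs with 1 ≤ n_f < n_i ≤ 6 and compute λ = 1240 / [13.6·9·(1/n_f² − 1/n_i²)].
Lines falling in [12.4, 76.2] nm: 2→1 (13.51 nm), 6→2 (45.59 nm), 5→2 (48.24 nm), 4→2 (54.03 nm), 3→2 (72.94 nm).

5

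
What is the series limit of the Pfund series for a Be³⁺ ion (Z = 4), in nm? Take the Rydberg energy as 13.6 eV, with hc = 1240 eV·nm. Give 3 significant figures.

The Pfund series has lower level n_f = 5; the series limit corresponds to n_i → ∞.
ΔE_max = 13.6 × 16 / 5² = 8.704 eV.
λ_min = 1240 / 8.704 = 142 nm.

142 nm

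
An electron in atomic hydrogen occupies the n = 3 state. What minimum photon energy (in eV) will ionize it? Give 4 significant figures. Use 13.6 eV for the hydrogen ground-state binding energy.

1.511 eV

E_3 = −13.60/9 = −1.511 eV, so ionization (to E = 0) requires 1.511 eV.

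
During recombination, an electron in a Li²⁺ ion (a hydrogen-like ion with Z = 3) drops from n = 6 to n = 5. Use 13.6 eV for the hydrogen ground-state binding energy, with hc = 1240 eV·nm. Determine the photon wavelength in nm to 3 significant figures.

For Z = 3 the level energies scale as Z², so the effective Rydberg energy is 13.6 × 9 = 122.4 eV.
ΔE = 122.4 × (1/5² − 1/6²) = 122.4 × 0.01222 = 1.496 eV.
λ = hc/ΔE = 1240 / 1.496 = 829 nm.

829 nm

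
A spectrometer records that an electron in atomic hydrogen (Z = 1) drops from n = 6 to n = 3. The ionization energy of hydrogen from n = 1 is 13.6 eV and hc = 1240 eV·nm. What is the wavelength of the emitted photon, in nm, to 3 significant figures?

1090 nm

ΔE = 13.60 × (1/3² − 1/6²) = 13.60 × 0.08333 = 1.133 eV.
λ = hc/ΔE = 1240 / 1.133 = 1090 nm.
This line belongs to the Paschen series.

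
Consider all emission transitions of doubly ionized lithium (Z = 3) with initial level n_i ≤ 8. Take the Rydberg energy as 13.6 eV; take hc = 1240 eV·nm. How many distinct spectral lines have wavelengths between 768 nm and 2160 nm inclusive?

4

Enumerate all n_i → n_f pairs with 1 ≤ n_f < n_i ≤ 8 and compute λ = 1240 / [13.6·9·(1/n_f² − 1/n_i²)].
Lines falling in [768, 2160] nm: 6→5 (828.9 nm), 8→6 (833.6 nm), 7→6 (1375 nm), 8→7 (2118 nm).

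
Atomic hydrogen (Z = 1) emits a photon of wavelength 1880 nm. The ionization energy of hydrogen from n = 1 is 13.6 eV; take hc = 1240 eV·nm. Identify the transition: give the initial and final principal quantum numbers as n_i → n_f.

n_i = 4, n_f = 3

The photon energy is ΔE = hc/λ = 1240 / 1880 = 0.6596 eV.
With Z = 1, ΔE = 13.60 × (1/n_f² − 1/n_i²), so 1/n_f² − 1/n_i² = 0.04850.
Trying n_f = 3 gives 1/n_i² = 0.06261, i.e. n_i ≈ 4; this pair matches.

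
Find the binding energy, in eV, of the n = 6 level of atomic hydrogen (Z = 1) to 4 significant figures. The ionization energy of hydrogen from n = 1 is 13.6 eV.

0.3778 eV

E_6 = −13.60/36 = −0.3778 eV, so ionization (to E = 0) requires 0.3778 eV.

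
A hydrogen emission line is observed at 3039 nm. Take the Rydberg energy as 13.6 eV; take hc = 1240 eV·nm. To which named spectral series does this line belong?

Pfund

ΔE = 1240/3039 = 0.4080 eV.
This matches 13.6 × (1/5² − 1/10²), so n_f = 5: the Pfund series.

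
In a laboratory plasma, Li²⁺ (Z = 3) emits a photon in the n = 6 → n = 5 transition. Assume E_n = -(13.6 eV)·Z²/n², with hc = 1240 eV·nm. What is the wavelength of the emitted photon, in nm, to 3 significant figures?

For Z = 3 the level energies scale as Z², so the effective Rydberg energy is 13.6 × 9 = 122.4 eV.
ΔE = 122.4 × (1/5² − 1/6²) = 122.4 × 0.01222 = 1.496 eV.
λ = hc/ΔE = 1240 / 1.496 = 829 nm.

829 nm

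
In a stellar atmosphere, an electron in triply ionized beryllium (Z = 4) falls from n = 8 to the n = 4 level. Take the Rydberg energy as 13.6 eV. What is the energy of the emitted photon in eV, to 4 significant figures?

10.20 eV

The Bohr energies scale as Z², so for Z = 4: E_n = −217.6/n² eV.
E_8 = −217.6/64 = −3.400 eV and E_4 = −217.6/16 = −13.60 eV.
The photon energy is |E_8 − E_4| = 10.20 eV.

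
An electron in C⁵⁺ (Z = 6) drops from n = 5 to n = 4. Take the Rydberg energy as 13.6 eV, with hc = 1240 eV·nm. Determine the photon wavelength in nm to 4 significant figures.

112.6 nm

For Z = 6 the level energies scale as Z², so the effective Rydberg energy is 13.6 × 36 = 489.6 eV.
ΔE = 489.6 × (1/4² − 1/5²) = 489.6 × 0.02250 = 11.02 eV.
λ = hc/ΔE = 1240 / 11.02 = 112.6 nm.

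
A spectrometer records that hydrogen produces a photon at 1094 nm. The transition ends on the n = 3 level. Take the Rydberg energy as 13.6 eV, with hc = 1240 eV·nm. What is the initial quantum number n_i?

n_i = 6

The photon energy is ΔE = hc/λ = 1240 / 1094 = 1.133 eV.
With Z = 1, ΔE = 13.60 × (1/n_f² − 1/n_i²), so 1/n_f² − 1/n_i² = 0.08334.
With n_f = 3: 1/n_i² = 1/9 − 0.08334 = 0.02777, so n_i ≈ 6.00.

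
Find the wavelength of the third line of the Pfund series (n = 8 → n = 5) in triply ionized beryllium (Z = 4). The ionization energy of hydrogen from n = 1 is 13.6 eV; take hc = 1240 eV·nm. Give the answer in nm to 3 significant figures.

234 nm

The Pfund series terminates on n_f = 5; the third line has n_i = 5+3 = 8.
ΔE = 217.6 × (1/5² − 1/8²) = 5.304 eV.
λ = 1240 / 5.304 = 234 nm.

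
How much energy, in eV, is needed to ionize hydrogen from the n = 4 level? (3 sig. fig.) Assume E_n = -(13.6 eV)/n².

E_4 = −13.60/16 = −0.850 eV, so ionization (to E = 0) requires 0.850 eV.

0.850 eV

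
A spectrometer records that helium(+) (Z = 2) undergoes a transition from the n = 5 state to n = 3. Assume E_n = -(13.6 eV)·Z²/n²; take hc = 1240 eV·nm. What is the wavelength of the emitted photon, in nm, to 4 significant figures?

320.5 nm

For Z = 2 the level energies scale as Z², so the effective Rydberg energy is 13.6 × 4 = 54.40 eV.
ΔE = 54.40 × (1/3² − 1/5²) = 54.40 × 0.07111 = 3.868 eV.
λ = hc/ΔE = 1240 / 3.868 = 320.5 nm.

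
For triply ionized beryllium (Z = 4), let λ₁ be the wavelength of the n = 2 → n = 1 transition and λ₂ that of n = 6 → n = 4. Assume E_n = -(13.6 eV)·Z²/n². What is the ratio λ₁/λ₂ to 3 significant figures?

0.0463

λ ∝ 1/ΔE ∝ 1/(1/n_f² − 1/n_i²), and the Z² and hc factors cancel in the ratio.
λ₁/λ₂ = (1/4² − 1/6²)/(1/1² − 1/2²) = 0.03472/0.7500 = 0.0463.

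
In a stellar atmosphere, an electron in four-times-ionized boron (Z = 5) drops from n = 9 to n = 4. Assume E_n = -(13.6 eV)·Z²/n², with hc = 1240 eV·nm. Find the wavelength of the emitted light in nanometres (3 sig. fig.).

72.7 nm

For Z = 5 the level energies scale as Z², so the effective Rydberg energy is 13.6 × 25 = 340.0 eV.
ΔE = 340.0 × (1/4² − 1/9²) = 340.0 × 0.05015 = 17.05 eV.
λ = hc/ΔE = 1240 / 17.05 = 72.7 nm.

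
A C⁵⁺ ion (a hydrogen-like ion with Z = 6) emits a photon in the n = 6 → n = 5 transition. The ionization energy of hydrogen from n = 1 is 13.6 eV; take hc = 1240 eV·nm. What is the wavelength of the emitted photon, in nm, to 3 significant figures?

For Z = 6 the level energies scale as Z², so the effective Rydberg energy is 13.6 × 36 = 489.6 eV.
ΔE = 489.6 × (1/5² − 1/6²) = 489.6 × 0.01222 = 5.984 eV.
λ = hc/ΔE = 1240 / 5.984 = 207 nm.

207 nm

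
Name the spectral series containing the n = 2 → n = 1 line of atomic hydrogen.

Lyman

The series is set by the lower level: n_f = 1 is the Lyman series.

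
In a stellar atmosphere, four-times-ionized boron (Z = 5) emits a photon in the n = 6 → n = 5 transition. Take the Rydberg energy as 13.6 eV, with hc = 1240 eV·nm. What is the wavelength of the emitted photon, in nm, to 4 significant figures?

298.4 nm

For Z = 5 the level energies scale as Z², so the effective Rydberg energy is 13.6 × 25 = 340.0 eV.
ΔE = 340.0 × (1/5² − 1/6²) = 340.0 × 0.01222 = 4.156 eV.
λ = hc/ΔE = 1240 / 4.156 = 298.4 nm.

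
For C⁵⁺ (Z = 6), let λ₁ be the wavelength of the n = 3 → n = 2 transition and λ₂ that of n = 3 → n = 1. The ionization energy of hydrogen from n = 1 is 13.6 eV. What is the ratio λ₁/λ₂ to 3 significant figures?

6.40

λ ∝ 1/ΔE ∝ 1/(1/n_f² − 1/n_i²), and the Z² and hc factors cancel in the ratio.
λ₁/λ₂ = (1/1² − 1/3²)/(1/2² − 1/3²) = 0.8889/0.1389 = 6.40.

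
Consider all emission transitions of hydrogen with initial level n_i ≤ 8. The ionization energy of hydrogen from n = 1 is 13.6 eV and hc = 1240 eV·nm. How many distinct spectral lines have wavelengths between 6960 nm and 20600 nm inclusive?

Enumerate all n_i → n_f pairs with 1 ≤ n_f < n_i ≤ 8 and compute λ = 1240 / [13.6·1·(1/n_f² − 1/n_i²)].
Lines falling in [6960, 20600] nm: 6→5 (7460 nm), 8→6 (7503 nm), 7→6 (12370 nm), 8→7 (19060 nm).

4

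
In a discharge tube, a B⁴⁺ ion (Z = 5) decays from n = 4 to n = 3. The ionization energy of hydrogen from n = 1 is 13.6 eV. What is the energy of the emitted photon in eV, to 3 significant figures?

16.5 eV

The Bohr energies scale as Z², so for Z = 5: E_n = −340.0/n² eV.
E_4 = −340.0/16 = −21.25 eV and E_3 = −340.0/9 = −37.78 eV.
The photon energy is |E_4 − E_3| = 16.5 eV.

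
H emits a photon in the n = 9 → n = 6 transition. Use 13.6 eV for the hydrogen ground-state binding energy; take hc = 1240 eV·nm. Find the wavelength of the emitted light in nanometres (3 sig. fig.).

5910 nm

ΔE = 13.60 × (1/6² − 1/9²) = 13.60 × 0.01543 = 0.2099 eV.
λ = hc/ΔE = 1240 / 0.2099 = 5910 nm.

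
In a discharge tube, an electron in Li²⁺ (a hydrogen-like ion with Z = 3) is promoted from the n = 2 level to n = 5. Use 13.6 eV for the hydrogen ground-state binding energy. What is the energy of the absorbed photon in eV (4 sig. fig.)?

The Bohr energies scale as Z², so for Z = 3: E_n = −122.4/n² eV.
E_5 = −122.4/25 = −4.896 eV and E_2 = −122.4/4 = −30.60 eV.
The photon energy is |E_5 − E_2| = 25.70 eV.

25.70 eV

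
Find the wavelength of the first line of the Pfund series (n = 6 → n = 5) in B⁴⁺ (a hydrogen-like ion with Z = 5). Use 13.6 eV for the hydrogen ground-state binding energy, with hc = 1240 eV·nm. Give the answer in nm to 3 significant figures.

298 nm

The Pfund series terminates on n_f = 5; the first line has n_i = 5+1 = 6.
ΔE = 340.0 × (1/5² − 1/6²) = 4.156 eV.
λ = 1240 / 4.156 = 298 nm.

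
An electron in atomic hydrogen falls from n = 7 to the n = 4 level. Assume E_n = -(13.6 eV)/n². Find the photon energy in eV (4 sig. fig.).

E_7 = −13.60/49 = −0.2776 eV and E_4 = −13.60/16 = −0.8500 eV.
The photon energy is |E_7 − E_4| = 0.5724 eV.

0.5724 eV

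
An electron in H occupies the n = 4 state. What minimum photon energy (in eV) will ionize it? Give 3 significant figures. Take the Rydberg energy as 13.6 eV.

E_4 = −13.60/16 = −0.850 eV, so ionization (to E = 0) requires 0.850 eV.

0.850 eV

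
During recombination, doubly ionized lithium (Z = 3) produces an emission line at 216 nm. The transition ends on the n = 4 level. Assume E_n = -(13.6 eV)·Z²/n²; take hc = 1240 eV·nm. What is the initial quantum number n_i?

The photon energy is ΔE = hc/λ = 1240 / 216 = 5.741 eV.
With Z = 3, ΔE = 122.4 × (1/n_f² − 1/n_i²), so 1/n_f² − 1/n_i² = 0.04690.
With n_f = 4: 1/n_i² = 1/16 − 0.04690 = 0.01560, so n_i ≈ 8.01.

n_i = 8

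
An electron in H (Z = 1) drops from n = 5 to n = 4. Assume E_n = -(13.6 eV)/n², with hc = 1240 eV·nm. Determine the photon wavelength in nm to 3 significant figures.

4050 nm

ΔE = 13.60 × (1/4² − 1/5²) = 13.60 × 0.02250 = 0.3060 eV.
λ = hc/ΔE = 1240 / 0.3060 = 4050 nm.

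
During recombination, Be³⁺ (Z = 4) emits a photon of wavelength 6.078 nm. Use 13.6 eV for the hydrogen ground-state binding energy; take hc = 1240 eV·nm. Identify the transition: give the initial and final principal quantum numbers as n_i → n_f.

The photon energy is ΔE = hc/λ = 1240 / 6.078 = 204.0 eV.
With Z = 4, ΔE = 217.6 × (1/n_f² − 1/n_i²), so 1/n_f² − 1/n_i² = 0.9376.
Trying n_f = 1 gives 1/n_i² = 0.06243, i.e. n_i ≈ 4; this pair matches.

n_i = 4, n_f = 1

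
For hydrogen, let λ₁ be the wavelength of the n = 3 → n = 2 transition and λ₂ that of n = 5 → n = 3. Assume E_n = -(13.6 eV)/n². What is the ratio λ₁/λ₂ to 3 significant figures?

λ ∝ 1/ΔE ∝ 1/(1/n_f² − 1/n_i²), and the Z² and hc factors cancel in the ratio.
λ₁/λ₂ = (1/3² − 1/5²)/(1/2² − 1/3²) = 0.07111/0.1389 = 0.512.

0.512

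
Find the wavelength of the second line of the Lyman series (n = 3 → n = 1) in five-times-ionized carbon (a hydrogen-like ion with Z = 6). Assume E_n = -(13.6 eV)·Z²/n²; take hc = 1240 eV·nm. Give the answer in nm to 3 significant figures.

The Lyman series terminates on n_f = 1; the second line has n_i = 1+2 = 3.
ΔE = 489.6 × (1/1² − 1/3²) = 435.2 eV.
λ = 1240 / 435.2 = 2.85 nm.

2.85 nm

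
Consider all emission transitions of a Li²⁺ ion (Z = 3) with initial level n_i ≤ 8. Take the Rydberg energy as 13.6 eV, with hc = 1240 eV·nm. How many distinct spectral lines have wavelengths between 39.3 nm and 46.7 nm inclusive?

Enumerate all n_i → n_f pairs with 1 ≤ n_f < n_i ≤ 8 and compute λ = 1240 / [13.6·9·(1/n_f² − 1/n_i²)].
Lines falling in [39.3, 46.7] nm: 8→2 (43.22 nm), 7→2 (44.12 nm), 6→2 (45.59 nm).

3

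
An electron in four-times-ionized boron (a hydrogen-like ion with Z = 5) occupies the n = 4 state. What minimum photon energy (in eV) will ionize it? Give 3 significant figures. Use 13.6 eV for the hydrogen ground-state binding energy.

E_n = −13.6 Z²/n² = −340.0/n² eV for Z = 5.
E_4 = −340.0/16 = −21.3 eV, so ionization (to E = 0) requires 21.3 eV.

21.3 eV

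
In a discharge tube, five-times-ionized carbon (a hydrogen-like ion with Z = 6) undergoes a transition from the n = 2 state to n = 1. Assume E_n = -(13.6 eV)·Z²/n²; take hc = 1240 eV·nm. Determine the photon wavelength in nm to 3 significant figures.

3.38 nm

For Z = 6 the level energies scale as Z², so the effective Rydberg energy is 13.6 × 36 = 489.6 eV.
ΔE = 489.6 × (1/1² − 1/2²) = 489.6 × 0.7500 = 367.2 eV.
λ = hc/ΔE = 1240 / 367.2 = 3.38 nm.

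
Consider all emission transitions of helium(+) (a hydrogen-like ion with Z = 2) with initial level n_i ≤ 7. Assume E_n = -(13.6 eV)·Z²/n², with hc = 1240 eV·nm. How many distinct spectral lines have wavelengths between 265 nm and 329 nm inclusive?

2

Enumerate all n_i → n_f pairs with 1 ≤ n_f < n_i ≤ 7 and compute λ = 1240 / [13.6·4·(1/n_f² − 1/n_i²)].
Lines falling in [265, 329] nm: 6→3 (273.5 nm), 5→3 (320.5 nm).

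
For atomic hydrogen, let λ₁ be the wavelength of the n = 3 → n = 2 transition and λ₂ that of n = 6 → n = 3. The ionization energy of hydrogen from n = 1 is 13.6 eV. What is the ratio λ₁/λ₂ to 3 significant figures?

0.600

λ ∝ 1/ΔE ∝ 1/(1/n_f² − 1/n_i²), and the Z² and hc factors cancel in the ratio.
λ₁/λ₂ = (1/3² − 1/6²)/(1/2² − 1/3²) = 0.08333/0.1389 = 0.600.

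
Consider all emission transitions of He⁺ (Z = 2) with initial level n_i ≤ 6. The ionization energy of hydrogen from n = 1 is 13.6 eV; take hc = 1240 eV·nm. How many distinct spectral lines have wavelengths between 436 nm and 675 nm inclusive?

Enumerate all n_i → n_f pairs with 1 ≤ n_f < n_i ≤ 6 and compute λ = 1240 / [13.6·4·(1/n_f² − 1/n_i²)].
Lines falling in [436, 675] nm: 4→3 (468.9 nm), 6→4 (656.5 nm).

2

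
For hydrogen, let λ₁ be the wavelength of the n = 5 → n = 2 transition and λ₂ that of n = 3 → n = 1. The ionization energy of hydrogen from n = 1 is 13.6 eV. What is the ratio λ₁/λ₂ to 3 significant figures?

4.23

λ ∝ 1/ΔE ∝ 1/(1/n_f² − 1/n_i²), and the Z² and hc factors cancel in the ratio.
λ₁/λ₂ = (1/1² − 1/3²)/(1/2² − 1/5²) = 0.8889/0.2100 = 4.23.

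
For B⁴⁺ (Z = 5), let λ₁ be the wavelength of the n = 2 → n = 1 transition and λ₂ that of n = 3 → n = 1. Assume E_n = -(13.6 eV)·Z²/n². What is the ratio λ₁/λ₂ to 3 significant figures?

λ ∝ 1/ΔE ∝ 1/(1/n_f² − 1/n_i²), and the Z² and hc factors cancel in the ratio.
λ₁/λ₂ = (1/1² − 1/3²)/(1/1² − 1/2²) = 0.8889/0.7500 = 1.19.

1.19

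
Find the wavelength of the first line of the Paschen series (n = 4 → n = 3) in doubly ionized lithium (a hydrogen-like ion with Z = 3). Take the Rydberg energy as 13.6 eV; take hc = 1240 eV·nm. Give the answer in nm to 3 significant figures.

The Paschen series terminates on n_f = 3; the first line has n_i = 3+1 = 4.
ΔE = 122.4 × (1/3² − 1/4²) = 5.950 eV.
λ = 1240 / 5.950 = 208 nm.

208 nm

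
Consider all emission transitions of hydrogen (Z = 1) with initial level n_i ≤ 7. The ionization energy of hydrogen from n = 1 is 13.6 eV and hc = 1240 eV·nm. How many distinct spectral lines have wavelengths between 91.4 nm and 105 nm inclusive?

Enumerate all n_i → n_f pairs with 1 ≤ n_f < n_i ≤ 7 and compute λ = 1240 / [13.6·1·(1/n_f² − 1/n_i²)].
Lines falling in [91.4, 105] nm: 7→1 (93.08 nm), 6→1 (93.78 nm), 5→1 (94.98 nm), 4→1 (97.25 nm), 3→1 (102.6 nm).

5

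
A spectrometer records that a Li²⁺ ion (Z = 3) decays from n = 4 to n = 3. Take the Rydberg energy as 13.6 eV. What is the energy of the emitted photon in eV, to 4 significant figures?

The Bohr energies scale as Z², so for Z = 3: E_n = −122.4/n² eV.
E_4 = −122.4/16 = −7.650 eV and E_3 = −122.4/9 = −13.60 eV.
The photon energy is |E_4 − E_3| = 5.950 eV.

5.950 eV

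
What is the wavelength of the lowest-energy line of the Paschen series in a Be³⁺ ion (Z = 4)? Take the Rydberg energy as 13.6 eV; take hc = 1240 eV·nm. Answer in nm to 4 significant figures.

The Paschen series terminates on n_f = 3; the first line has n_i = 3+1 = 4.
ΔE = 217.6 × (1/3² − 1/4²) = 10.58 eV.
λ = 1240 / 10.58 = 117.2 nm.

117.2 nm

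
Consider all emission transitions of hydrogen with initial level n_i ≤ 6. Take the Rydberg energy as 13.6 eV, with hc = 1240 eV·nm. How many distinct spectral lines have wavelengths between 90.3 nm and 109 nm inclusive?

4

Enumerate all n_i → n_f pairs with 1 ≤ n_f < n_i ≤ 6 and compute λ = 1240 / [13.6·1·(1/n_f² − 1/n_i²)].
Lines falling in [90.3, 109] nm: 6→1 (93.78 nm), 5→1 (94.98 nm), 4→1 (97.25 nm), 3→1 (102.6 nm).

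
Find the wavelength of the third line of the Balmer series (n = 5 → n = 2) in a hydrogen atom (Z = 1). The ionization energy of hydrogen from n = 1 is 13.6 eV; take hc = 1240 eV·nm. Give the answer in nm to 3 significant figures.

The Balmer series terminates on n_f = 2; the third line has n_i = 2+3 = 5.
ΔE = 13.60 × (1/2² − 1/5²) = 2.856 eV.
λ = 1240 / 2.856 = 434 nm.

434 nm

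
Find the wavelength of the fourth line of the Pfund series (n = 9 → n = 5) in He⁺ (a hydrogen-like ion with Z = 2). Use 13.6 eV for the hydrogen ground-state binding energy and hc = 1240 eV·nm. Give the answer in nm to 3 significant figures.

The Pfund series terminates on n_f = 5; the fourth line has n_i = 5+4 = 9.
ΔE = 54.40 × (1/5² − 1/9²) = 1.504 eV.
λ = 1240 / 1.504 = 824 nm.

824 nm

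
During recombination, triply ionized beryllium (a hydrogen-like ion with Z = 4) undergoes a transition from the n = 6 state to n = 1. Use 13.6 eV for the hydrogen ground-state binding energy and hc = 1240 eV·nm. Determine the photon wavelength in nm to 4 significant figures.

5.861 nm

For Z = 4 the level energies scale as Z², so the effective Rydberg energy is 13.6 × 16 = 217.6 eV.
ΔE = 217.6 × (1/1² − 1/6²) = 217.6 × 0.9722 = 211.6 eV.
λ = hc/ΔE = 1240 / 211.6 = 5.861 nm.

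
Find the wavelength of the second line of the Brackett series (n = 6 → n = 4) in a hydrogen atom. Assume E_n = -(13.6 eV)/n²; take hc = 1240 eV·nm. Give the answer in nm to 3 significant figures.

The Brackett series terminates on n_f = 4; the second line has n_i = 4+2 = 6.
ΔE = 13.60 × (1/4² − 1/6²) = 0.4722 eV.
λ = 1240 / 0.4722 = 2630 nm.

2630 nm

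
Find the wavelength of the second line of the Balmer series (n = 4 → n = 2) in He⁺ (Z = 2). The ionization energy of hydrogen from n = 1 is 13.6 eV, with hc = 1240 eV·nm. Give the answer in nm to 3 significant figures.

The Balmer series terminates on n_f = 2; the second line has n_i = 2+2 = 4.
ΔE = 54.40 × (1/2² − 1/4²) = 10.20 eV.
λ = 1240 / 10.20 = 122 nm.

122 nm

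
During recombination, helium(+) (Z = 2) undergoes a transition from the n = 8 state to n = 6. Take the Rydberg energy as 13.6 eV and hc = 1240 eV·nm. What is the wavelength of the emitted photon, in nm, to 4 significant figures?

1876 nm

For Z = 2 the level energies scale as Z², so the effective Rydberg energy is 13.6 × 4 = 54.40 eV.
ΔE = 54.40 × (1/6² − 1/8²) = 54.40 × 0.01215 = 0.6611 eV.
λ = hc/ΔE = 1240 / 0.6611 = 1876 nm.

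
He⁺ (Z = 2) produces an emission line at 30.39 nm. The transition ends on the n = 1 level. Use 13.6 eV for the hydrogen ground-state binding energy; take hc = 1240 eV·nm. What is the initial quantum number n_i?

n_i = 2

The photon energy is ΔE = hc/λ = 1240 / 30.39 = 40.80 eV.
With Z = 2, ΔE = 54.40 × (1/n_f² − 1/n_i²), so 1/n_f² − 1/n_i² = 0.7501.
With n_f = 1: 1/n_i² = 1/1 − 0.7501 = 0.2499, so n_i ≈ 2.00.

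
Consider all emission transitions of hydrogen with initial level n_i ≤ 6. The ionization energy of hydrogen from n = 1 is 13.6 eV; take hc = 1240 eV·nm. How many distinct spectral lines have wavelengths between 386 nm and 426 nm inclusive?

Enumerate all n_i → n_f pairs with 1 ≤ n_f < n_i ≤ 6 and compute λ = 1240 / [13.6·1·(1/n_f² − 1/n_i²)].
Lines falling in [386, 426] nm: 6→2 (410.3 nm).

1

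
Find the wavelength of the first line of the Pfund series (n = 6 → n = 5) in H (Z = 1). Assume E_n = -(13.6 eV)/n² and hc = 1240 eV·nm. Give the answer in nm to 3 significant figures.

The Pfund series terminates on n_f = 5; the first line has n_i = 5+1 = 6.
ΔE = 13.60 × (1/5² − 1/6²) = 0.1662 eV.
λ = 1240 / 0.1662 = 7460 nm.

7460 nm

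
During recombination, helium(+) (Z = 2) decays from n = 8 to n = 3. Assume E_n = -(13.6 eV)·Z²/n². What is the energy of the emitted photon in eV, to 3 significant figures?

5.19 eV

The Bohr energies scale as Z², so for Z = 2: E_n = −54.40/n² eV.
E_8 = −54.40/64 = −0.8500 eV and E_3 = −54.40/9 = −6.044 eV.
The photon energy is |E_8 − E_3| = 5.19 eV.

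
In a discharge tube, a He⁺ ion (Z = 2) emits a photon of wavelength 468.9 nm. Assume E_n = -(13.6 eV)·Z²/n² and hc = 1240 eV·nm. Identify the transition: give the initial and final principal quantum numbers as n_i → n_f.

n_i = 4, n_f = 3

The photon energy is ΔE = hc/λ = 1240 / 468.9 = 2.644 eV.
With Z = 2, ΔE = 54.40 × (1/n_f² − 1/n_i²), so 1/n_f² − 1/n_i² = 0.04861.
Trying n_f = 3 gives 1/n_i² = 0.06250, i.e. n_i ≈ 4; this pair matches.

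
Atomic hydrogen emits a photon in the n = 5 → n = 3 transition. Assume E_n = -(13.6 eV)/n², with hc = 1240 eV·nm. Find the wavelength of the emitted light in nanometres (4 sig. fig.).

ΔE = 13.60 × (1/3² − 1/5²) = 13.60 × 0.07111 = 0.9671 eV.
λ = hc/ΔE = 1240 / 0.9671 = 1282 nm.
This line belongs to the Paschen series.

1282 nm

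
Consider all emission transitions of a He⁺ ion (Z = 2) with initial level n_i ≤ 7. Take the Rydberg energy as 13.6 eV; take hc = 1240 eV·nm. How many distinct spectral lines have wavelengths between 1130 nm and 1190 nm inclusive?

1

Enumerate all n_i → n_f pairs with 1 ≤ n_f < n_i ≤ 7 and compute λ = 1240 / [13.6·4·(1/n_f² − 1/n_i²)].
Lines falling in [1130, 1190] nm: 7→5 (1163 nm).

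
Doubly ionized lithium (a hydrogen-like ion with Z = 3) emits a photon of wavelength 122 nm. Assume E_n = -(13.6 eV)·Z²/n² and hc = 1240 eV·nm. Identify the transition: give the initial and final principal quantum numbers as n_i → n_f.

The photon energy is ΔE = hc/λ = 1240 / 122 = 10.16 eV.
With Z = 3, ΔE = 122.4 × (1/n_f² − 1/n_i²), so 1/n_f² − 1/n_i² = 0.08304.
Trying n_f = 3 gives 1/n_i² = 0.02807, i.e. n_i ≈ 6; this pair matches.

n_i = 6, n_f = 3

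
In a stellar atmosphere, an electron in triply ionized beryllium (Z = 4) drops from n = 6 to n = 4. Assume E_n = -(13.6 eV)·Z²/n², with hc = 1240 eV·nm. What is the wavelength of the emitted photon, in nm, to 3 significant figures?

164 nm

For Z = 4 the level energies scale as Z², so the effective Rydberg energy is 13.6 × 16 = 217.6 eV.
ΔE = 217.6 × (1/4² − 1/6²) = 217.6 × 0.03472 = 7.556 eV.
λ = hc/ΔE = 1240 / 7.556 = 164 nm.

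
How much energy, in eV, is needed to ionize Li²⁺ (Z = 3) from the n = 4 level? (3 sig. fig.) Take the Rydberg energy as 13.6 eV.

E_n = −13.6 Z²/n² = −122.4/n² eV for Z = 3.
E_4 = −122.4/16 = −7.65 eV, so ionization (to E = 0) requires 7.65 eV.

7.65 eV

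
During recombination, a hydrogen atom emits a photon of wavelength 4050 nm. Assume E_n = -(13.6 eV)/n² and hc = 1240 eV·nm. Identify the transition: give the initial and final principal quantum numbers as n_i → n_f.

n_i = 5, n_f = 4

The photon energy is ΔE = hc/λ = 1240 / 4050 = 0.3062 eV.
With Z = 1, ΔE = 13.60 × (1/n_f² − 1/n_i²), so 1/n_f² − 1/n_i² = 0.02251.
Trying n_f = 4 gives 1/n_i² = 0.03999, i.e. n_i ≈ 5; this pair matches.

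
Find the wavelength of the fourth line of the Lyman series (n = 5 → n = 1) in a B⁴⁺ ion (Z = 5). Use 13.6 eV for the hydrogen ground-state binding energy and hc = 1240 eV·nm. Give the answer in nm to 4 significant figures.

The Lyman series terminates on n_f = 1; the fourth line has n_i = 1+4 = 5.
ΔE = 340.0 × (1/1² − 1/5²) = 326.4 eV.
λ = 1240 / 326.4 = 3.799 nm.

3.799 nm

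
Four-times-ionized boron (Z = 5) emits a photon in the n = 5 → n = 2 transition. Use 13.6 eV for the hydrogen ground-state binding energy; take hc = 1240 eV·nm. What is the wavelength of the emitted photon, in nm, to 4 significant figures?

For Z = 5 the level energies scale as Z², so the effective Rydberg energy is 13.6 × 25 = 340.0 eV.
ΔE = 340.0 × (1/2² − 1/5²) = 340.0 × 0.2100 = 71.40 eV.
λ = hc/ΔE = 1240 / 71.40 = 17.37 nm.

17.37 nm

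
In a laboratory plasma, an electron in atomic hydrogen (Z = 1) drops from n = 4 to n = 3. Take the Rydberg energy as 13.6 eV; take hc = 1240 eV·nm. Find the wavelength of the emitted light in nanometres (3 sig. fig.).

ΔE = 13.60 × (1/3² − 1/4²) = 13.60 × 0.04861 = 0.6611 eV.
λ = hc/ΔE = 1240 / 0.6611 = 1880 nm.
This line belongs to the Paschen series.

1880 nm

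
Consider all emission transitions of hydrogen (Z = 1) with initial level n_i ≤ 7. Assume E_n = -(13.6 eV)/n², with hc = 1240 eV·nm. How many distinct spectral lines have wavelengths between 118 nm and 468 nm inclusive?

Enumerate all n_i → n_f pairs with 1 ≤ n_f < n_i ≤ 7 and compute λ = 1240 / [13.6·1·(1/n_f² − 1/n_i²)].
Lines falling in [118, 468] nm: 2→1 (121.6 nm), 7→2 (397.1 nm), 6→2 (410.3 nm), 5→2 (434.2 nm).

4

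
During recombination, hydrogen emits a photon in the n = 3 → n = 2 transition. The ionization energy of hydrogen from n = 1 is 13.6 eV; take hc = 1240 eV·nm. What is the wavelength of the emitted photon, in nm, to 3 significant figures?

656 nm

ΔE = 13.60 × (1/2² − 1/3²) = 13.60 × 0.1389 = 1.889 eV.
λ = hc/ΔE = 1240 / 1.889 = 656 nm.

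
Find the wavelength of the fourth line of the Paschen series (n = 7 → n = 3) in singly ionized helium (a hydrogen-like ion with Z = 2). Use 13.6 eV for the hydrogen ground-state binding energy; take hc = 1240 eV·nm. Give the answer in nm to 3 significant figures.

251 nm

The Paschen series terminates on n_f = 3; the fourth line has n_i = 3+4 = 7.
ΔE = 54.40 × (1/3² − 1/7²) = 4.934 eV.
λ = 1240 / 4.934 = 251 nm.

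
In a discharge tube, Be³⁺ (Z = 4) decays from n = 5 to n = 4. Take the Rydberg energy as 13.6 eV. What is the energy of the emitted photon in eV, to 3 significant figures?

4.90 eV

The Bohr energies scale as Z², so for Z = 4: E_n = −217.6/n² eV.
E_5 = −217.6/25 = −8.704 eV and E_4 = −217.6/16 = −13.60 eV.
The photon energy is |E_5 − E_4| = 4.90 eV.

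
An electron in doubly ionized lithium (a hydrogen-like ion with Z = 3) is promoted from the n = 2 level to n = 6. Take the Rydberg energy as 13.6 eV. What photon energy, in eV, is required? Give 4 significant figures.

The Bohr energies scale as Z², so for Z = 3: E_n = −122.4/n² eV.
E_6 = −122.4/36 = −3.400 eV and E_2 = −122.4/4 = −30.60 eV.
The photon energy is |E_6 − E_2| = 27.20 eV.

27.20 eV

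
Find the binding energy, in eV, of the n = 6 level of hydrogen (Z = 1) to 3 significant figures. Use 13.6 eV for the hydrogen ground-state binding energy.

E_6 = −13.60/36 = −0.378 eV, so ionization (to E = 0) requires 0.378 eV.

0.378 eV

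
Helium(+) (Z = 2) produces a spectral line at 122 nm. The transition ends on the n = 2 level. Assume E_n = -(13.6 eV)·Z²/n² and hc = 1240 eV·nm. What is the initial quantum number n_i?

n_i = 4

The photon energy is ΔE = hc/λ = 1240 / 122 = 10.16 eV.
With Z = 2, ΔE = 54.40 × (1/n_f² − 1/n_i²), so 1/n_f² − 1/n_i² = 0.1868.
With n_f = 2: 1/n_i² = 1/4 − 0.1868 = 0.06316, so n_i ≈ 3.98.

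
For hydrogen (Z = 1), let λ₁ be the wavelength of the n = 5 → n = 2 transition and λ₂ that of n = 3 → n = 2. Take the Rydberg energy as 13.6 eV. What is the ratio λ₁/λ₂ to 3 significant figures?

0.661

λ ∝ 1/ΔE ∝ 1/(1/n_f² − 1/n_i²), and the Z² and hc factors cancel in the ratio.
λ₁/λ₂ = (1/2² − 1/3²)/(1/2² − 1/5²) = 0.1389/0.2100 = 0.661.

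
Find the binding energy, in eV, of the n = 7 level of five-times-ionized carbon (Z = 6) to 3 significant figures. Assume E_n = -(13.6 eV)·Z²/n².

9.99 eV

E_n = −13.6 Z²/n² = −489.6/n² eV for Z = 6.
E_7 = −489.6/49 = −9.99 eV, so ionization (to E = 0) requires 9.99 eV.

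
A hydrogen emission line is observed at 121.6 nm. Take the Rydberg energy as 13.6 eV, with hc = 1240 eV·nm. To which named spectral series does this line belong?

ΔE = 1240/121.6 = 10.20 eV.
This matches 13.6 × (1/1² − 1/2²), so n_f = 1: the Lyman series.

Lyman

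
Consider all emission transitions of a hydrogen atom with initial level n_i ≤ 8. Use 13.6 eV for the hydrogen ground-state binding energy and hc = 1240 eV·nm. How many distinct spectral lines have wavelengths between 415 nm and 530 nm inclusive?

Enumerate all n_i → n_f pairs with 1 ≤ n_f < n_i ≤ 8 and compute λ = 1240 / [13.6·1·(1/n_f² − 1/n_i²)].
Lines falling in [415, 530] nm: 5→2 (434.2 nm), 4→2 (486.3 nm).

2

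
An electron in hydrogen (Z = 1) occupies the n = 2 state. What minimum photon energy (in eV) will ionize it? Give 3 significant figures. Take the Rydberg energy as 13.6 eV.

E_2 = −13.60/4 = −3.40 eV, so ionization (to E = 0) requires 3.40 eV.

3.40 eV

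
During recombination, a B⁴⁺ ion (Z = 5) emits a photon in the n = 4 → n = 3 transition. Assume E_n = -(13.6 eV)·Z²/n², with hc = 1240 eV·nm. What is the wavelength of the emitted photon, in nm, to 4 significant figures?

75.03 nm

For Z = 5 the level energies scale as Z², so the effective Rydberg energy is 13.6 × 25 = 340.0 eV.
ΔE = 340.0 × (1/3² − 1/4²) = 340.0 × 0.04861 = 16.53 eV.
λ = hc/ΔE = 1240 / 16.53 = 75.03 nm.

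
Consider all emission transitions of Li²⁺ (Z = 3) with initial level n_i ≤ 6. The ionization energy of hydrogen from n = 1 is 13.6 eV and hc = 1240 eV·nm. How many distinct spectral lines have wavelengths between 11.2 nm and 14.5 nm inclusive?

Enumerate all n_i → n_f pairs with 1 ≤ n_f < n_i ≤ 6 and compute λ = 1240 / [13.6·9·(1/n_f² − 1/n_i²)].
Lines falling in [11.2, 14.5] nm: 3→1 (11.40 nm), 2→1 (13.51 nm).

2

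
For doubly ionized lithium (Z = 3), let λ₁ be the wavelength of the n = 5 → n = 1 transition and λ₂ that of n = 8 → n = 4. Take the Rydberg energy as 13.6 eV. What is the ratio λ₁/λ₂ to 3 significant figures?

λ ∝ 1/ΔE ∝ 1/(1/n_f² − 1/n_i²), and the Z² and hc factors cancel in the ratio.
λ₁/λ₂ = (1/4² − 1/8²)/(1/1² − 1/5²) = 0.04688/0.9600 = 0.0488.

0.0488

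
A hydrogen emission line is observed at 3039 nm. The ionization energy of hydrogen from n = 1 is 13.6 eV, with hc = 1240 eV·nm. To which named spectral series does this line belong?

ΔE = 1240/3039 = 0.4080 eV.
This matches 13.6 × (1/5² − 1/10²), so n_f = 5: the Pfund series.

Pfund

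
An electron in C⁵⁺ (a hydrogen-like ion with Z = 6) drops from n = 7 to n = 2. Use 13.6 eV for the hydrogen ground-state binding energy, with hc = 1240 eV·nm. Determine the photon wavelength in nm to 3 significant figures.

For Z = 6 the level energies scale as Z², so the effective Rydberg energy is 13.6 × 36 = 489.6 eV.
ΔE = 489.6 × (1/2² − 1/7²) = 489.6 × 0.2296 = 112.4 eV.
λ = hc/ΔE = 1240 / 112.4 = 11.0 nm.

11.0 nm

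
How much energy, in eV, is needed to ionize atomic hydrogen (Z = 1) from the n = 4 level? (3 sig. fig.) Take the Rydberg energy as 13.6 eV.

E_4 = −13.60/16 = −0.850 eV, so ionization (to E = 0) requires 0.850 eV.

0.850 eV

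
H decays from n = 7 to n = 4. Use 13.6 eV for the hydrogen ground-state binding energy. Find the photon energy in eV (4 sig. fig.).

E_7 = −13.60/49 = −0.2776 eV and E_4 = −13.60/16 = −0.8500 eV.
The photon energy is |E_7 − E_4| = 0.5724 eV.

0.5724 eV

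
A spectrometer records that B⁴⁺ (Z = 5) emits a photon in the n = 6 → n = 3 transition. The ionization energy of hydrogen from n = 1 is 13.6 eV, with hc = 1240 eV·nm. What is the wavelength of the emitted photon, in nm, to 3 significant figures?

For Z = 5 the level energies scale as Z², so the effective Rydberg energy is 13.6 × 25 = 340.0 eV.
ΔE = 340.0 × (1/3² − 1/6²) = 340.0 × 0.08333 = 28.33 eV.
λ = hc/ΔE = 1240 / 28.33 = 43.8 nm.

43.8 nm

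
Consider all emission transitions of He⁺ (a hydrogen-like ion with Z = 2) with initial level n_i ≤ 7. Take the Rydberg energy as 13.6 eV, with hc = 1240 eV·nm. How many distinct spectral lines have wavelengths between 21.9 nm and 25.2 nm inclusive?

Enumerate all n_i → n_f pairs with 1 ≤ n_f < n_i ≤ 7 and compute λ = 1240 / [13.6·4·(1/n_f² − 1/n_i²)].
Lines falling in [21.9, 25.2] nm: 7→1 (23.27 nm), 6→1 (23.45 nm), 5→1 (23.74 nm), 4→1 (24.31 nm).

4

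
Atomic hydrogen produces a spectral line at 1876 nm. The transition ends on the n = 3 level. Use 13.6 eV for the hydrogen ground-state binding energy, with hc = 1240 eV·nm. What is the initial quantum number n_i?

The photon energy is ΔE = hc/λ = 1240 / 1876 = 0.6610 eV.
With Z = 1, ΔE = 13.60 × (1/n_f² − 1/n_i²), so 1/n_f² − 1/n_i² = 0.04860.
With n_f = 3: 1/n_i² = 1/9 − 0.04860 = 0.06251, so n_i ≈ 4.00.

n_i = 4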